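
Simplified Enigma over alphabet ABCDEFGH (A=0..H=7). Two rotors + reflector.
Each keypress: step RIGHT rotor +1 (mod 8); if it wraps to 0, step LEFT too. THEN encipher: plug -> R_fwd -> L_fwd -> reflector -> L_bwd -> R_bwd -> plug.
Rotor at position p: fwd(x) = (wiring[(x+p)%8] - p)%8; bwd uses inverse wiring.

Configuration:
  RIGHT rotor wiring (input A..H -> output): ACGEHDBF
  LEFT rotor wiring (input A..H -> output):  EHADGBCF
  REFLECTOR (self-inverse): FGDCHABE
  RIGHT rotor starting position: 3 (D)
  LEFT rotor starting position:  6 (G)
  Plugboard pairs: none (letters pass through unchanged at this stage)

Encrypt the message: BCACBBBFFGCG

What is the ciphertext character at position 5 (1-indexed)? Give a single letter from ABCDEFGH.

Char 1 ('B'): step: R->4, L=6; B->plug->B->R->H->L->D->refl->C->L'->E->R'->E->plug->E
Char 2 ('C'): step: R->5, L=6; C->plug->C->R->A->L->E->refl->H->L'->B->R'->F->plug->F
Char 3 ('A'): step: R->6, L=6; A->plug->A->R->D->L->B->refl->G->L'->C->R'->C->plug->C
Char 4 ('C'): step: R->7, L=6; C->plug->C->R->D->L->B->refl->G->L'->C->R'->H->plug->H
Char 5 ('B'): step: R->0, L->7 (L advanced); B->plug->B->R->C->L->A->refl->F->L'->B->R'->G->plug->G

G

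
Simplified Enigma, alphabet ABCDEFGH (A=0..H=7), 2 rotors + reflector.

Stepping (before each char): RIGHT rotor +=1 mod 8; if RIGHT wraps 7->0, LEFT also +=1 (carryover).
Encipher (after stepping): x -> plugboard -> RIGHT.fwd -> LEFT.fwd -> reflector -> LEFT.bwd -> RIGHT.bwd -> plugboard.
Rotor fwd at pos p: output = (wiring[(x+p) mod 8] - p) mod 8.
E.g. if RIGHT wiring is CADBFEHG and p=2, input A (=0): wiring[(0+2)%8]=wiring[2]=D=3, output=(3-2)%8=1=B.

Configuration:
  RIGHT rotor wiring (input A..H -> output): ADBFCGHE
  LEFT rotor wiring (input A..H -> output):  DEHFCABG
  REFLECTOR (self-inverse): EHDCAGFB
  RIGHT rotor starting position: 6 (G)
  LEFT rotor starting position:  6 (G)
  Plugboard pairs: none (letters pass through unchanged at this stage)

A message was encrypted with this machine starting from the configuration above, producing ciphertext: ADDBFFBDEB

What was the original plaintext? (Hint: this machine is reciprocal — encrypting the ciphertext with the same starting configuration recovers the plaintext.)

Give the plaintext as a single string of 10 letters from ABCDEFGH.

Char 1 ('A'): step: R->7, L=6; A->plug->A->R->F->L->H->refl->B->L'->E->R'->C->plug->C
Char 2 ('D'): step: R->0, L->7 (L advanced); D->plug->D->R->F->L->D->refl->C->L'->H->R'->G->plug->G
Char 3 ('D'): step: R->1, L=7; D->plug->D->R->B->L->E->refl->A->L'->D->R'->G->plug->G
Char 4 ('B'): step: R->2, L=7; B->plug->B->R->D->L->A->refl->E->L'->B->R'->H->plug->H
Char 5 ('F'): step: R->3, L=7; F->plug->F->R->F->L->D->refl->C->L'->H->R'->B->plug->B
Char 6 ('F'): step: R->4, L=7; F->plug->F->R->H->L->C->refl->D->L'->F->R'->G->plug->G
Char 7 ('B'): step: R->5, L=7; B->plug->B->R->C->L->F->refl->G->L'->E->R'->F->plug->F
Char 8 ('D'): step: R->6, L=7; D->plug->D->R->F->L->D->refl->C->L'->H->R'->F->plug->F
Char 9 ('E'): step: R->7, L=7; E->plug->E->R->G->L->B->refl->H->L'->A->R'->H->plug->H
Char 10 ('B'): step: R->0, L->0 (L advanced); B->plug->B->R->D->L->F->refl->G->L'->H->R'->G->plug->G

Answer: CGGHBGFFHG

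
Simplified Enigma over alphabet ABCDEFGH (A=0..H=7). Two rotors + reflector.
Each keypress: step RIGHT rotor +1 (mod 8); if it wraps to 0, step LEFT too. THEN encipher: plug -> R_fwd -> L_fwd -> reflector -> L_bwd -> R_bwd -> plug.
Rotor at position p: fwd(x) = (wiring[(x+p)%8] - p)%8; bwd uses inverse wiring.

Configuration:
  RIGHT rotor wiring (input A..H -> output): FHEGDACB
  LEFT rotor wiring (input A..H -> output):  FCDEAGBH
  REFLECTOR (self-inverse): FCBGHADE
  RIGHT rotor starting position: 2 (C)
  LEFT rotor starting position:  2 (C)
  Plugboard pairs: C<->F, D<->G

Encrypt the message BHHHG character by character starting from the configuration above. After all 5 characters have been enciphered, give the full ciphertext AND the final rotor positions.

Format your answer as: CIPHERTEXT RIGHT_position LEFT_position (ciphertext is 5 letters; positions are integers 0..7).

Answer: HFEEE 7 2

Derivation:
Char 1 ('B'): step: R->3, L=2; B->plug->B->R->A->L->B->refl->C->L'->B->R'->H->plug->H
Char 2 ('H'): step: R->4, L=2; H->plug->H->R->C->L->G->refl->D->L'->G->R'->C->plug->F
Char 3 ('H'): step: R->5, L=2; H->plug->H->R->G->L->D->refl->G->L'->C->R'->E->plug->E
Char 4 ('H'): step: R->6, L=2; H->plug->H->R->C->L->G->refl->D->L'->G->R'->E->plug->E
Char 5 ('G'): step: R->7, L=2; G->plug->D->R->F->L->F->refl->A->L'->H->R'->E->plug->E
Final: ciphertext=HFEEE, RIGHT=7, LEFT=2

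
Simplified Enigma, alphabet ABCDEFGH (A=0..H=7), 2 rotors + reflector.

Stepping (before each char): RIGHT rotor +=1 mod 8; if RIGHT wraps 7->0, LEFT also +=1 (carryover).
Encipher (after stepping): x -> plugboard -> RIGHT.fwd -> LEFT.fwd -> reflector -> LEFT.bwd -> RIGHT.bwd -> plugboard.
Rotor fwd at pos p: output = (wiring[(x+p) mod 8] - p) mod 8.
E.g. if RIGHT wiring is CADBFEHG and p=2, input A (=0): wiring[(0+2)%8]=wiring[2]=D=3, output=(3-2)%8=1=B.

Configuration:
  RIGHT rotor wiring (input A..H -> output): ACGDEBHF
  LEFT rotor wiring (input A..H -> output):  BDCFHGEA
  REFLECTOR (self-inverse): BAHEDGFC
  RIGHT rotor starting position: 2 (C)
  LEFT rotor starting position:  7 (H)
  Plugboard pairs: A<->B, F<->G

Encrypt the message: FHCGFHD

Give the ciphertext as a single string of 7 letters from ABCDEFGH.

Char 1 ('F'): step: R->3, L=7; F->plug->G->R->H->L->F->refl->G->L'->E->R'->D->plug->D
Char 2 ('H'): step: R->4, L=7; H->plug->H->R->H->L->F->refl->G->L'->E->R'->E->plug->E
Char 3 ('C'): step: R->5, L=7; C->plug->C->R->A->L->B->refl->A->L'->F->R'->E->plug->E
Char 4 ('G'): step: R->6, L=7; G->plug->F->R->F->L->A->refl->B->L'->A->R'->E->plug->E
Char 5 ('F'): step: R->7, L=7; F->plug->G->R->C->L->E->refl->D->L'->D->R'->C->plug->C
Char 6 ('H'): step: R->0, L->0 (L advanced); H->plug->H->R->F->L->G->refl->F->L'->D->R'->D->plug->D
Char 7 ('D'): step: R->1, L=0; D->plug->D->R->D->L->F->refl->G->L'->F->R'->B->plug->A

Answer: DEEECDA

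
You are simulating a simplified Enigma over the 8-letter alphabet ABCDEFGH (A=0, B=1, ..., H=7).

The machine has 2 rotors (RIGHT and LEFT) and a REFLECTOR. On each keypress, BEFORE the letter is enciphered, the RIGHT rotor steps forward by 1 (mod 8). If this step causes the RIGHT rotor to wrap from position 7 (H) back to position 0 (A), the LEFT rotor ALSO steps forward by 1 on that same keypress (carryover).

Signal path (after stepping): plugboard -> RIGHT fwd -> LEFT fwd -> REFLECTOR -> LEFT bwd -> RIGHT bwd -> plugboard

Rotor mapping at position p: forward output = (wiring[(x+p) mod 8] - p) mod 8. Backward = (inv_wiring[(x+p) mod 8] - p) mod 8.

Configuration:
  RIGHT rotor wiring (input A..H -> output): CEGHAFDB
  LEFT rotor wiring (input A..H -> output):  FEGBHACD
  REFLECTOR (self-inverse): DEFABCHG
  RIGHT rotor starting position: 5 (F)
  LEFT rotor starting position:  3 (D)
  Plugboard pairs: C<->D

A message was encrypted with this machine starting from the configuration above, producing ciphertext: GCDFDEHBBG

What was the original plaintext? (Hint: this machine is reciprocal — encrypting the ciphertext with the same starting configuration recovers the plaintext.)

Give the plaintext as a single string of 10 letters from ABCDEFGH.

Answer: AHCAFFGEGC

Derivation:
Char 1 ('G'): step: R->6, L=3; G->plug->G->R->C->L->F->refl->C->L'->F->R'->A->plug->A
Char 2 ('C'): step: R->7, L=3; C->plug->D->R->H->L->D->refl->A->L'->E->R'->H->plug->H
Char 3 ('D'): step: R->0, L->4 (L advanced); D->plug->C->R->G->L->C->refl->F->L'->H->R'->D->plug->C
Char 4 ('F'): step: R->1, L=4; F->plug->F->R->C->L->G->refl->H->L'->D->R'->A->plug->A
Char 5 ('D'): step: R->2, L=4; D->plug->C->R->G->L->C->refl->F->L'->H->R'->F->plug->F
Char 6 ('E'): step: R->3, L=4; E->plug->E->R->G->L->C->refl->F->L'->H->R'->F->plug->F
Char 7 ('H'): step: R->4, L=4; H->plug->H->R->D->L->H->refl->G->L'->C->R'->G->plug->G
Char 8 ('B'): step: R->5, L=4; B->plug->B->R->G->L->C->refl->F->L'->H->R'->E->plug->E
Char 9 ('B'): step: R->6, L=4; B->plug->B->R->D->L->H->refl->G->L'->C->R'->G->plug->G
Char 10 ('G'): step: R->7, L=4; G->plug->G->R->G->L->C->refl->F->L'->H->R'->D->plug->C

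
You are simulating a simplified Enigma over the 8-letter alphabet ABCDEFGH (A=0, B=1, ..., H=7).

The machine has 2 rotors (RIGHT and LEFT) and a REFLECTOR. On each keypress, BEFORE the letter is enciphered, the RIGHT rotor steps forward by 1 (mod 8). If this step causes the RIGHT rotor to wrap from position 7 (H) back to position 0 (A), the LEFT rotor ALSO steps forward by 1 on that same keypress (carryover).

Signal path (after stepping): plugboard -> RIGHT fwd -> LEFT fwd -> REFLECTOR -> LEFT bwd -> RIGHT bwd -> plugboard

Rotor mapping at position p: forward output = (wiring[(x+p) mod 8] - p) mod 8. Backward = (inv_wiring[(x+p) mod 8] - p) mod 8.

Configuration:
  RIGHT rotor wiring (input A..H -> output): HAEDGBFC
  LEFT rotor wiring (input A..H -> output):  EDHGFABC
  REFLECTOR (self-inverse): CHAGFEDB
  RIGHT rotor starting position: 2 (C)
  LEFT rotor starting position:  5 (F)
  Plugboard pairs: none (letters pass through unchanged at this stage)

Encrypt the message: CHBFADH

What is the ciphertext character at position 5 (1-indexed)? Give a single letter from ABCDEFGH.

Char 1 ('C'): step: R->3, L=5; C->plug->C->R->G->L->B->refl->H->L'->D->R'->B->plug->B
Char 2 ('H'): step: R->4, L=5; H->plug->H->R->H->L->A->refl->C->L'->F->R'->B->plug->B
Char 3 ('B'): step: R->5, L=5; B->plug->B->R->A->L->D->refl->G->L'->E->R'->A->plug->A
Char 4 ('F'): step: R->6, L=5; F->plug->F->R->F->L->C->refl->A->L'->H->R'->A->plug->A
Char 5 ('A'): step: R->7, L=5; A->plug->A->R->D->L->H->refl->B->L'->G->R'->H->plug->H

H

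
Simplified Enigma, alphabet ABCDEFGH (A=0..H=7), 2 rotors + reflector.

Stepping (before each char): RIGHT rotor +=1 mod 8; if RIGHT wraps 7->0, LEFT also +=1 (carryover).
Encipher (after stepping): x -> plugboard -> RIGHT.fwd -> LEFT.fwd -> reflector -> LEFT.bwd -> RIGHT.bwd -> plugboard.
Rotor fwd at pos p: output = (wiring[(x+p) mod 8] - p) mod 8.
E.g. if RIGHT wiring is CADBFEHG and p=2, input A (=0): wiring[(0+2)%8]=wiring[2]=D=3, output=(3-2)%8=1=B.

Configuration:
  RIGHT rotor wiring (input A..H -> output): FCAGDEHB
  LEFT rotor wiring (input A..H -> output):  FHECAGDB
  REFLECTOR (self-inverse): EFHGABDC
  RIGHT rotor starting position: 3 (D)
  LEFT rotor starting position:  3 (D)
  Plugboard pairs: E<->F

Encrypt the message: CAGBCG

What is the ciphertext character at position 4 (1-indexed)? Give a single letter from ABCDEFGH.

Char 1 ('C'): step: R->4, L=3; C->plug->C->R->D->L->A->refl->E->L'->G->R'->F->plug->E
Char 2 ('A'): step: R->5, L=3; A->plug->A->R->H->L->B->refl->F->L'->B->R'->G->plug->G
Char 3 ('G'): step: R->6, L=3; G->plug->G->R->F->L->C->refl->H->L'->A->R'->F->plug->E
Char 4 ('B'): step: R->7, L=3; B->plug->B->R->G->L->E->refl->A->L'->D->R'->C->plug->C

C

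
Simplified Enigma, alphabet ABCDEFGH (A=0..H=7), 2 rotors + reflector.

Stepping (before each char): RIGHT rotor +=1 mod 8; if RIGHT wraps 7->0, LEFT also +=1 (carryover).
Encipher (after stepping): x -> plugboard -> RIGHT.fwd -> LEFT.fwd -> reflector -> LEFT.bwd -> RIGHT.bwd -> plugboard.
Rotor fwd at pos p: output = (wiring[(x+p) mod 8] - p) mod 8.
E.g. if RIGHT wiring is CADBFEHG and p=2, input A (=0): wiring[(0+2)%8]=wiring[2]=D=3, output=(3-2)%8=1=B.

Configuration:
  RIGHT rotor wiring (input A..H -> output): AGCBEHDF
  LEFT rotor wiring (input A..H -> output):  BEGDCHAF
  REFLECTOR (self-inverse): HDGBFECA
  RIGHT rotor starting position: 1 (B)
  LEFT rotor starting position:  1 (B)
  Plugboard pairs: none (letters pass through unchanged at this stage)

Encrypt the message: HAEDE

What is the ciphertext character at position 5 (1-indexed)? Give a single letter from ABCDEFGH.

Char 1 ('H'): step: R->2, L=1; H->plug->H->R->E->L->G->refl->C->L'->C->R'->C->plug->C
Char 2 ('A'): step: R->3, L=1; A->plug->A->R->G->L->E->refl->F->L'->B->R'->B->plug->B
Char 3 ('E'): step: R->4, L=1; E->plug->E->R->E->L->G->refl->C->L'->C->R'->F->plug->F
Char 4 ('D'): step: R->5, L=1; D->plug->D->R->D->L->B->refl->D->L'->A->R'->C->plug->C
Char 5 ('E'): step: R->6, L=1; E->plug->E->R->E->L->G->refl->C->L'->C->R'->C->plug->C

C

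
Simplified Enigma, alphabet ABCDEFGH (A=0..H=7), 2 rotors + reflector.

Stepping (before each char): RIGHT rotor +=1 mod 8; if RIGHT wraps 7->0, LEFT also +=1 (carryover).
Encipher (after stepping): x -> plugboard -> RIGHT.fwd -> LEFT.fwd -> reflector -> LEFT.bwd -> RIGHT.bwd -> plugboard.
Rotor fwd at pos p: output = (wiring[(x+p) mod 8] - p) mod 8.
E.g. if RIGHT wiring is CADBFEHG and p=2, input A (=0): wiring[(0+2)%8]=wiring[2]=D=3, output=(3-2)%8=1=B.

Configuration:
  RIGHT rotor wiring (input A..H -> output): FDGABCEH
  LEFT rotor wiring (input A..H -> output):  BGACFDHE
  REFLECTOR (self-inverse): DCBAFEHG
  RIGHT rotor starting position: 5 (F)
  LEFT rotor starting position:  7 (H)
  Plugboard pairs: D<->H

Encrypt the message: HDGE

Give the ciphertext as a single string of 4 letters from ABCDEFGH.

Char 1 ('H'): step: R->6, L=7; H->plug->D->R->F->L->G->refl->H->L'->C->R'->F->plug->F
Char 2 ('D'): step: R->7, L=7; D->plug->H->R->F->L->G->refl->H->L'->C->R'->F->plug->F
Char 3 ('G'): step: R->0, L->0 (L advanced); G->plug->G->R->E->L->F->refl->E->L'->H->R'->H->plug->D
Char 4 ('E'): step: R->1, L=0; E->plug->E->R->B->L->G->refl->H->L'->G->R'->G->plug->G

Answer: FFDG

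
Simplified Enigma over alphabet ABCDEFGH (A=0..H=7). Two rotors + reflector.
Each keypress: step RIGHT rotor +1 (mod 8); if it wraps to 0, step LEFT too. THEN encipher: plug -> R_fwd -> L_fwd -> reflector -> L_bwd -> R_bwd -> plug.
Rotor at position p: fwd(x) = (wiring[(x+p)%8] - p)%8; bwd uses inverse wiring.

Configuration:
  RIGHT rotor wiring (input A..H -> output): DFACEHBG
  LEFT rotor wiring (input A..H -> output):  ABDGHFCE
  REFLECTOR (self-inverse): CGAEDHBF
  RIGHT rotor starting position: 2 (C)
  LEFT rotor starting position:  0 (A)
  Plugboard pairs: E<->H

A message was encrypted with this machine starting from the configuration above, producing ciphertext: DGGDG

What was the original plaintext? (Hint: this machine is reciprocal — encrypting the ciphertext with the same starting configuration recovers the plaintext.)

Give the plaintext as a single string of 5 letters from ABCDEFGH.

Answer: FCBHC

Derivation:
Char 1 ('D'): step: R->3, L=0; D->plug->D->R->G->L->C->refl->A->L'->A->R'->F->plug->F
Char 2 ('G'): step: R->4, L=0; G->plug->G->R->E->L->H->refl->F->L'->F->R'->C->plug->C
Char 3 ('G'): step: R->5, L=0; G->plug->G->R->F->L->F->refl->H->L'->E->R'->B->plug->B
Char 4 ('D'): step: R->6, L=0; D->plug->D->R->H->L->E->refl->D->L'->C->R'->E->plug->H
Char 5 ('G'): step: R->7, L=0; G->plug->G->R->A->L->A->refl->C->L'->G->R'->C->plug->C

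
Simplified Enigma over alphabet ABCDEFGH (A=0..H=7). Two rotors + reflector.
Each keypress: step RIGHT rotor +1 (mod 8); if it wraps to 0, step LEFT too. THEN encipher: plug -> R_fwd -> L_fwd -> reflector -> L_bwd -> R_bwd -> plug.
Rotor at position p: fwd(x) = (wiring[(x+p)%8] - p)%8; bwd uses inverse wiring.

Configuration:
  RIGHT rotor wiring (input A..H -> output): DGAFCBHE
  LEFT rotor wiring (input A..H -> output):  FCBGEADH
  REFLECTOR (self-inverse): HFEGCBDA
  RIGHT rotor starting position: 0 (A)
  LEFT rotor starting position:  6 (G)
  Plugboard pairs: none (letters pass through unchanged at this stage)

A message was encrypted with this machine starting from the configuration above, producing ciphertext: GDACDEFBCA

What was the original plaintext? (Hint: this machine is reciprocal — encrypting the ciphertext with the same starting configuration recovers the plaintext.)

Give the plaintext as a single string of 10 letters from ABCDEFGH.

Char 1 ('G'): step: R->1, L=6; G->plug->G->R->D->L->E->refl->C->L'->H->R'->B->plug->B
Char 2 ('D'): step: R->2, L=6; D->plug->D->R->H->L->C->refl->E->L'->D->R'->B->plug->B
Char 3 ('A'): step: R->3, L=6; A->plug->A->R->C->L->H->refl->A->L'->F->R'->H->plug->H
Char 4 ('C'): step: R->4, L=6; C->plug->C->R->D->L->E->refl->C->L'->H->R'->E->plug->E
Char 5 ('D'): step: R->5, L=6; D->plug->D->R->G->L->G->refl->D->L'->E->R'->A->plug->A
Char 6 ('E'): step: R->6, L=6; E->plug->E->R->C->L->H->refl->A->L'->F->R'->C->plug->C
Char 7 ('F'): step: R->7, L=6; F->plug->F->R->D->L->E->refl->C->L'->H->R'->C->plug->C
Char 8 ('B'): step: R->0, L->7 (L advanced); B->plug->B->R->G->L->B->refl->F->L'->F->R'->D->plug->D
Char 9 ('C'): step: R->1, L=7; C->plug->C->R->E->L->H->refl->A->L'->A->R'->E->plug->E
Char 10 ('A'): step: R->2, L=7; A->plug->A->R->G->L->B->refl->F->L'->F->R'->E->plug->E

Answer: BBHEACCDEE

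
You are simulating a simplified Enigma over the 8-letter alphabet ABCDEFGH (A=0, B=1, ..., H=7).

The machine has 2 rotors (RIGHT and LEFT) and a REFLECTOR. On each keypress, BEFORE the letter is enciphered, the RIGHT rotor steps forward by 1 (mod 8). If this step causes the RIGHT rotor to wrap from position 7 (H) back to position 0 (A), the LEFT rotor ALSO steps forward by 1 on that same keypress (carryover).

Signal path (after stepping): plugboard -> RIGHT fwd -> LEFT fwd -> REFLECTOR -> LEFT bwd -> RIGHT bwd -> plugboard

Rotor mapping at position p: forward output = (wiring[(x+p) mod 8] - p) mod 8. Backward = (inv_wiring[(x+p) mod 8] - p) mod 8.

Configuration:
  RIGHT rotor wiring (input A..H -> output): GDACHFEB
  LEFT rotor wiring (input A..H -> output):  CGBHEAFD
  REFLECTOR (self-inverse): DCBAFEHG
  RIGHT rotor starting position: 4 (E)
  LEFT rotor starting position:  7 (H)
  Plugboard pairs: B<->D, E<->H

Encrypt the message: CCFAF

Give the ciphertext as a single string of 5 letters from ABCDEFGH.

Answer: BBEGC

Derivation:
Char 1 ('C'): step: R->5, L=7; C->plug->C->R->E->L->A->refl->D->L'->B->R'->D->plug->B
Char 2 ('C'): step: R->6, L=7; C->plug->C->R->A->L->E->refl->F->L'->F->R'->D->plug->B
Char 3 ('F'): step: R->7, L=7; F->plug->F->R->A->L->E->refl->F->L'->F->R'->H->plug->E
Char 4 ('A'): step: R->0, L->0 (L advanced); A->plug->A->R->G->L->F->refl->E->L'->E->R'->G->plug->G
Char 5 ('F'): step: R->1, L=0; F->plug->F->R->D->L->H->refl->G->L'->B->R'->C->plug->C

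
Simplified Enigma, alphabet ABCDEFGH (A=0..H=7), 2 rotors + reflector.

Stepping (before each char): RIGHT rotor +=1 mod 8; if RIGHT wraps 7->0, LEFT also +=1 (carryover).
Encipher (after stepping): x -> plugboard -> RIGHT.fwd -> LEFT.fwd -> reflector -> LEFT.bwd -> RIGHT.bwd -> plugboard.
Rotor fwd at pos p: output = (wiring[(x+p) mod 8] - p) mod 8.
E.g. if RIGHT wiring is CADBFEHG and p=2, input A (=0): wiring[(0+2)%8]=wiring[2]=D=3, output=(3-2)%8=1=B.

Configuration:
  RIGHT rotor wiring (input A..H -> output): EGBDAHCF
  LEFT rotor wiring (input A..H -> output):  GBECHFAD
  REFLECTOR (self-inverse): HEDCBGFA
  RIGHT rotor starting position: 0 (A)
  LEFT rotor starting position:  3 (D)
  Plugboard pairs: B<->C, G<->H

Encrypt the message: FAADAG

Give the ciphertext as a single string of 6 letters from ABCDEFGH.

Char 1 ('F'): step: R->1, L=3; F->plug->F->R->B->L->E->refl->B->L'->H->R'->D->plug->D
Char 2 ('A'): step: R->2, L=3; A->plug->A->R->H->L->B->refl->E->L'->B->R'->B->plug->C
Char 3 ('A'): step: R->3, L=3; A->plug->A->R->A->L->H->refl->A->L'->E->R'->C->plug->B
Char 4 ('D'): step: R->4, L=3; D->plug->D->R->B->L->E->refl->B->L'->H->R'->H->plug->G
Char 5 ('A'): step: R->5, L=3; A->plug->A->R->C->L->C->refl->D->L'->F->R'->B->plug->C
Char 6 ('G'): step: R->6, L=3; G->plug->H->R->B->L->E->refl->B->L'->H->R'->B->plug->C

Answer: DCBGCC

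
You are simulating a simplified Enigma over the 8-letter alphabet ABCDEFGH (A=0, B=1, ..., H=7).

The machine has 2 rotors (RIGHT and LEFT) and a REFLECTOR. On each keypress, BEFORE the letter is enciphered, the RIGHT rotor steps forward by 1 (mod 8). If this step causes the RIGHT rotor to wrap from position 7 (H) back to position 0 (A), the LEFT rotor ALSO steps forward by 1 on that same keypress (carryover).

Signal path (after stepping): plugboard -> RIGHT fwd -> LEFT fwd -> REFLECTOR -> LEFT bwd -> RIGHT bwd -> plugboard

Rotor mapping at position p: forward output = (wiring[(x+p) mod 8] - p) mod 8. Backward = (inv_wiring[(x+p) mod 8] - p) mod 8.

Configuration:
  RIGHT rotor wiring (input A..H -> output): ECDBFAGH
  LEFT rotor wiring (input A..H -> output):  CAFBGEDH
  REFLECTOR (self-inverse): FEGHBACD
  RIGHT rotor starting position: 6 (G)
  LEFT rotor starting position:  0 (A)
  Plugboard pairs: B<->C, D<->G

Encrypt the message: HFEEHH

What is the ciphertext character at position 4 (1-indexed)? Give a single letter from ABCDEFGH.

Char 1 ('H'): step: R->7, L=0; H->plug->H->R->H->L->H->refl->D->L'->G->R'->F->plug->F
Char 2 ('F'): step: R->0, L->1 (L advanced); F->plug->F->R->A->L->H->refl->D->L'->E->R'->A->plug->A
Char 3 ('E'): step: R->1, L=1; E->plug->E->R->H->L->B->refl->E->L'->B->R'->A->plug->A
Char 4 ('E'): step: R->2, L=1; E->plug->E->R->E->L->D->refl->H->L'->A->R'->H->plug->H

H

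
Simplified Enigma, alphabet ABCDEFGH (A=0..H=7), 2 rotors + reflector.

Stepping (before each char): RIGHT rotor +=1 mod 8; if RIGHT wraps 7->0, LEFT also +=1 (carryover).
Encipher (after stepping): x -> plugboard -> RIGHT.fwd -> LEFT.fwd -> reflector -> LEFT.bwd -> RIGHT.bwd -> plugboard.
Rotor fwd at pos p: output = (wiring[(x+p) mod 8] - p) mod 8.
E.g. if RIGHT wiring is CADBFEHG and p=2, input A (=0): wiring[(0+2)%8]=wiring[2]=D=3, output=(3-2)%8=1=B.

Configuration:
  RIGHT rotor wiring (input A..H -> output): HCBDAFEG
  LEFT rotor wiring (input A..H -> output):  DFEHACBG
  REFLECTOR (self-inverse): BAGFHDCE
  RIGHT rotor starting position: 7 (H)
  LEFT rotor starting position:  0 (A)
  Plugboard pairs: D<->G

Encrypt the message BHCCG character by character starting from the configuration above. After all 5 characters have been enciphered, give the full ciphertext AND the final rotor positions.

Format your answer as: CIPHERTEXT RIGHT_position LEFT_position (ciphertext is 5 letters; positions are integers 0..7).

Answer: AABDH 4 1

Derivation:
Char 1 ('B'): step: R->0, L->1 (L advanced); B->plug->B->R->C->L->G->refl->C->L'->H->R'->A->plug->A
Char 2 ('H'): step: R->1, L=1; H->plug->H->R->G->L->F->refl->D->L'->B->R'->A->plug->A
Char 3 ('C'): step: R->2, L=1; C->plug->C->R->G->L->F->refl->D->L'->B->R'->B->plug->B
Char 4 ('C'): step: R->3, L=1; C->plug->C->R->C->L->G->refl->C->L'->H->R'->G->plug->D
Char 5 ('G'): step: R->4, L=1; G->plug->D->R->C->L->G->refl->C->L'->H->R'->H->plug->H
Final: ciphertext=AABDH, RIGHT=4, LEFT=1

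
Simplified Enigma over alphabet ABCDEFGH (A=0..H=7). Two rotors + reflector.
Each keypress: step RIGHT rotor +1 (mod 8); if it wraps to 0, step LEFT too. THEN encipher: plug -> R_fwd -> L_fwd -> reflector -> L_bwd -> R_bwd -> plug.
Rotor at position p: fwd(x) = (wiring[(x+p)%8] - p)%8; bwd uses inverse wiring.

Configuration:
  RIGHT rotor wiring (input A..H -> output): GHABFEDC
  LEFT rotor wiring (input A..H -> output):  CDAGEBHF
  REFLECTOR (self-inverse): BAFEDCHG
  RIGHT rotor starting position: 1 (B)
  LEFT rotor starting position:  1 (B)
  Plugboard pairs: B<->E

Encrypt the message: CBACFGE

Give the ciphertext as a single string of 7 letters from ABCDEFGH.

Char 1 ('C'): step: R->2, L=1; C->plug->C->R->D->L->D->refl->E->L'->G->R'->A->plug->A
Char 2 ('B'): step: R->3, L=1; B->plug->E->R->H->L->B->refl->A->L'->E->R'->G->plug->G
Char 3 ('A'): step: R->4, L=1; A->plug->A->R->B->L->H->refl->G->L'->F->R'->H->plug->H
Char 4 ('C'): step: R->5, L=1; C->plug->C->R->F->L->G->refl->H->L'->B->R'->D->plug->D
Char 5 ('F'): step: R->6, L=1; F->plug->F->R->D->L->D->refl->E->L'->G->R'->H->plug->H
Char 6 ('G'): step: R->7, L=1; G->plug->G->R->F->L->G->refl->H->L'->B->R'->D->plug->D
Char 7 ('E'): step: R->0, L->2 (L advanced); E->plug->B->R->H->L->B->refl->A->L'->G->R'->A->plug->A

Answer: AGHDHDA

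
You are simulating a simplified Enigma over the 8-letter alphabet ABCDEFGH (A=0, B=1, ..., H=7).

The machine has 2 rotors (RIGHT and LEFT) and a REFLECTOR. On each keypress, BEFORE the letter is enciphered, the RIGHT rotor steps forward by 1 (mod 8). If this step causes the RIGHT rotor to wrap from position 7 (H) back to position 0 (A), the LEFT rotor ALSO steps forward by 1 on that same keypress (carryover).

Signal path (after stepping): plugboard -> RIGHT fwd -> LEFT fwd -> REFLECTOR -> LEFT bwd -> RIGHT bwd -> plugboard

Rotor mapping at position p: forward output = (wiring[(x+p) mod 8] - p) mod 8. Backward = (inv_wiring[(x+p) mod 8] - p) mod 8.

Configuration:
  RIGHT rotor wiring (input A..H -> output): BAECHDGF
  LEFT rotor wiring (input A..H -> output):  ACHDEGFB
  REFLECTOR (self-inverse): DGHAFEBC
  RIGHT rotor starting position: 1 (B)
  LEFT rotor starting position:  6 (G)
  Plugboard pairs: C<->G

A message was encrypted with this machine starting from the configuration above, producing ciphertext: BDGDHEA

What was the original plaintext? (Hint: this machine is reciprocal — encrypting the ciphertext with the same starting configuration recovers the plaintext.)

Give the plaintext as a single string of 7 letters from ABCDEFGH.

Answer: ACCAGDE

Derivation:
Char 1 ('B'): step: R->2, L=6; B->plug->B->R->A->L->H->refl->C->L'->C->R'->A->plug->A
Char 2 ('D'): step: R->3, L=6; D->plug->D->R->D->L->E->refl->F->L'->F->R'->G->plug->C
Char 3 ('G'): step: R->4, L=6; G->plug->C->R->C->L->C->refl->H->L'->A->R'->G->plug->C
Char 4 ('D'): step: R->5, L=6; D->plug->D->R->E->L->B->refl->G->L'->G->R'->A->plug->A
Char 5 ('H'): step: R->6, L=6; H->plug->H->R->F->L->F->refl->E->L'->D->R'->C->plug->G
Char 6 ('E'): step: R->7, L=6; E->plug->E->R->D->L->E->refl->F->L'->F->R'->D->plug->D
Char 7 ('A'): step: R->0, L->7 (L advanced); A->plug->A->R->B->L->B->refl->G->L'->H->R'->E->plug->E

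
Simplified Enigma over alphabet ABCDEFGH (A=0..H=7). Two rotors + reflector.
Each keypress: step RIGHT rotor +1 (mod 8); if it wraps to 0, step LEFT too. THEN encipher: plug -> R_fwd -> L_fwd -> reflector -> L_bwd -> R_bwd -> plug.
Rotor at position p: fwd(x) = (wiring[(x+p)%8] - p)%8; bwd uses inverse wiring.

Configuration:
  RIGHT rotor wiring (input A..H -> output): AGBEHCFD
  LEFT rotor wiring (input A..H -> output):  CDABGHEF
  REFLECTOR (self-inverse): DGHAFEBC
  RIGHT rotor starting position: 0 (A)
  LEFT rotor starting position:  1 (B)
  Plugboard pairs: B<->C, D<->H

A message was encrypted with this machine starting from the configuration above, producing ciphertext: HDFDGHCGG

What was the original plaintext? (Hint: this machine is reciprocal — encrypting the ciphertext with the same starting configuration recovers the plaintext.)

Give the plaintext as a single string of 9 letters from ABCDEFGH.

Char 1 ('H'): step: R->1, L=1; H->plug->D->R->G->L->E->refl->F->L'->D->R'->C->plug->B
Char 2 ('D'): step: R->2, L=1; D->plug->H->R->E->L->G->refl->B->L'->H->R'->A->plug->A
Char 3 ('F'): step: R->3, L=1; F->plug->F->R->F->L->D->refl->A->L'->C->R'->D->plug->H
Char 4 ('D'): step: R->4, L=1; D->plug->H->R->A->L->C->refl->H->L'->B->R'->C->plug->B
Char 5 ('G'): step: R->5, L=1; G->plug->G->R->H->L->B->refl->G->L'->E->R'->F->plug->F
Char 6 ('H'): step: R->6, L=1; H->plug->D->R->A->L->C->refl->H->L'->B->R'->G->plug->G
Char 7 ('C'): step: R->7, L=1; C->plug->B->R->B->L->H->refl->C->L'->A->R'->F->plug->F
Char 8 ('G'): step: R->0, L->2 (L advanced); G->plug->G->R->F->L->D->refl->A->L'->G->R'->B->plug->C
Char 9 ('G'): step: R->1, L=2; G->plug->G->R->C->L->E->refl->F->L'->D->R'->C->plug->B

Answer: BAHBFGFCB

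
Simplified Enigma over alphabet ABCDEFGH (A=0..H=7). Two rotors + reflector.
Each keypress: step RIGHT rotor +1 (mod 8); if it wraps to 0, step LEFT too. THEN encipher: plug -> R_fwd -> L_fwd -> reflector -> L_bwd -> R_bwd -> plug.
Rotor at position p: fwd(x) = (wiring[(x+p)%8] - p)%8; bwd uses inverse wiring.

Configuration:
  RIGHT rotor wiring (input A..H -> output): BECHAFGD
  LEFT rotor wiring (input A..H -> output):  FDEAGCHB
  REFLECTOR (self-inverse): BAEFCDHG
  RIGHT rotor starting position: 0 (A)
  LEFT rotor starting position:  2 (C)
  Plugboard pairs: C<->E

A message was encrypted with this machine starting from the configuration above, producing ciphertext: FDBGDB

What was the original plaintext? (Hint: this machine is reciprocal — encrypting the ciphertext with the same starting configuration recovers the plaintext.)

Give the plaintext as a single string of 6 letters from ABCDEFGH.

Char 1 ('F'): step: R->1, L=2; F->plug->F->R->F->L->H->refl->G->L'->B->R'->B->plug->B
Char 2 ('D'): step: R->2, L=2; D->plug->D->R->D->L->A->refl->B->L'->H->R'->G->plug->G
Char 3 ('B'): step: R->3, L=2; B->plug->B->R->F->L->H->refl->G->L'->B->R'->G->plug->G
Char 4 ('G'): step: R->4, L=2; G->plug->G->R->G->L->D->refl->F->L'->E->R'->A->plug->A
Char 5 ('D'): step: R->5, L=2; D->plug->D->R->E->L->F->refl->D->L'->G->R'->C->plug->E
Char 6 ('B'): step: R->6, L=2; B->plug->B->R->F->L->H->refl->G->L'->B->R'->F->plug->F

Answer: BGGAEF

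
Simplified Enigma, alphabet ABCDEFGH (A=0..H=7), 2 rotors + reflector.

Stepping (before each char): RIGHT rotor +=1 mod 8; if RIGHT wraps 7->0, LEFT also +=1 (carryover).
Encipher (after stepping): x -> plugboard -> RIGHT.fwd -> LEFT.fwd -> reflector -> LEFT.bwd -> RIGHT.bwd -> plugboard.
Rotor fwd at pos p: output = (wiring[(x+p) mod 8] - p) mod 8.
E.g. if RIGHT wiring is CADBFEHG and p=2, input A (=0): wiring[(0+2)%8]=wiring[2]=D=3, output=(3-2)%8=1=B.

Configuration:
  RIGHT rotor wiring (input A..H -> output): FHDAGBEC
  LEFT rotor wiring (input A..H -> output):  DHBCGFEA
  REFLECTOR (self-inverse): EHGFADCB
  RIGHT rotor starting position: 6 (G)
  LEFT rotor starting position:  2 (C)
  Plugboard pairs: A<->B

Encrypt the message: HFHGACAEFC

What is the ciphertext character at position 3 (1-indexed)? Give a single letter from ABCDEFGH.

Char 1 ('H'): step: R->7, L=2; H->plug->H->R->F->L->G->refl->C->L'->E->R'->D->plug->D
Char 2 ('F'): step: R->0, L->3 (L advanced); F->plug->F->R->B->L->D->refl->F->L'->E->R'->G->plug->G
Char 3 ('H'): step: R->1, L=3; H->plug->H->R->E->L->F->refl->D->L'->B->R'->G->plug->G

G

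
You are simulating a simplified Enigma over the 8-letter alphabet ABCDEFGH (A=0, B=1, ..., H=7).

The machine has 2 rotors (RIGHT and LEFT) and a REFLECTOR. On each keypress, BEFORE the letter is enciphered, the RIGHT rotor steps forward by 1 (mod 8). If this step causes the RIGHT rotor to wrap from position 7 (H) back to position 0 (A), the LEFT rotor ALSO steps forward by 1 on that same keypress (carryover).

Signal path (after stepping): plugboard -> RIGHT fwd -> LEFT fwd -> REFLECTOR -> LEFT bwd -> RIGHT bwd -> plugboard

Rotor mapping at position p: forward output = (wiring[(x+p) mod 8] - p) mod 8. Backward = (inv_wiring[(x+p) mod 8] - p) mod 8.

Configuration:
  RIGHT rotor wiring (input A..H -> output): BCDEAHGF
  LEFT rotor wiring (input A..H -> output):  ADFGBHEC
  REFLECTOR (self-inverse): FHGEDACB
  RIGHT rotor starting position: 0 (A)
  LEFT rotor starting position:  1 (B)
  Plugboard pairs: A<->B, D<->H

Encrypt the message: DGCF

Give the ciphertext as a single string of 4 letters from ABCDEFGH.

Char 1 ('D'): step: R->1, L=1; D->plug->H->R->A->L->C->refl->G->L'->E->R'->G->plug->G
Char 2 ('G'): step: R->2, L=1; G->plug->G->R->H->L->H->refl->B->L'->G->R'->C->plug->C
Char 3 ('C'): step: R->3, L=1; C->plug->C->R->E->L->G->refl->C->L'->A->R'->H->plug->D
Char 4 ('F'): step: R->4, L=1; F->plug->F->R->G->L->B->refl->H->L'->H->R'->G->plug->G

Answer: GCDG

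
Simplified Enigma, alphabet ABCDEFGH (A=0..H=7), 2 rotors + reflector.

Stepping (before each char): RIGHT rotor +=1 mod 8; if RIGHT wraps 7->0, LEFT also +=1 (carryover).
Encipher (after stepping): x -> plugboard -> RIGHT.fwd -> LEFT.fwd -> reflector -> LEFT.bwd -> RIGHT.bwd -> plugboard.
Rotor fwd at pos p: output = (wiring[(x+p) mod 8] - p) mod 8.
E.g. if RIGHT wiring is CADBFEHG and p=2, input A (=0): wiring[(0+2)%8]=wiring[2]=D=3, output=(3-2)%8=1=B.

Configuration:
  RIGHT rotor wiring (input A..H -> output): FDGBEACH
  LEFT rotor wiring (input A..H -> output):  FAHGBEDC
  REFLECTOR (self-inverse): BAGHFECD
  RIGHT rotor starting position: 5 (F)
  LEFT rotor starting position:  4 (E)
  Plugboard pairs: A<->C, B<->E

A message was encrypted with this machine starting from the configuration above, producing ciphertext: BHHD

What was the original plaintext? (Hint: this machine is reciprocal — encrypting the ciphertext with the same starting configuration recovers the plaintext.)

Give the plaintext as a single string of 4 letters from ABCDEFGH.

Char 1 ('B'): step: R->6, L=4; B->plug->E->R->A->L->F->refl->E->L'->F->R'->D->plug->D
Char 2 ('H'): step: R->7, L=4; H->plug->H->R->D->L->G->refl->C->L'->H->R'->D->plug->D
Char 3 ('H'): step: R->0, L->5 (L advanced); H->plug->H->R->H->L->E->refl->F->L'->C->R'->G->plug->G
Char 4 ('D'): step: R->1, L=5; D->plug->D->R->D->L->A->refl->B->L'->G->R'->G->plug->G

Answer: DDGG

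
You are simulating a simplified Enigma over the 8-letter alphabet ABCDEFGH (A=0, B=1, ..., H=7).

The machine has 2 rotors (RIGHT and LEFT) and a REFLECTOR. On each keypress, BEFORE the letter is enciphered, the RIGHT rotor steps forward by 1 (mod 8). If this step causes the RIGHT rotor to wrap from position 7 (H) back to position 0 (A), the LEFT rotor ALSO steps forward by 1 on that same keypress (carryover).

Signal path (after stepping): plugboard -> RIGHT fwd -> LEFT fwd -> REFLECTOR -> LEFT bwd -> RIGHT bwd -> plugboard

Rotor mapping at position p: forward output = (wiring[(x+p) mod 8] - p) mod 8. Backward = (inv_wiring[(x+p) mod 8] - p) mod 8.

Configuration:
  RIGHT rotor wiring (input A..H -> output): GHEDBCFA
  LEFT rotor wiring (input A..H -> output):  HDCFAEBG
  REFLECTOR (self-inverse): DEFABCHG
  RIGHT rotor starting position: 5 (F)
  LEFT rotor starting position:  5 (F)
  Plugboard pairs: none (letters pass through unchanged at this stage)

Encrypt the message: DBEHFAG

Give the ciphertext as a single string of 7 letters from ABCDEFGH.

Answer: BHHGEHC

Derivation:
Char 1 ('D'): step: R->6, L=5; D->plug->D->R->B->L->E->refl->B->L'->C->R'->B->plug->B
Char 2 ('B'): step: R->7, L=5; B->plug->B->R->H->L->D->refl->A->L'->G->R'->H->plug->H
Char 3 ('E'): step: R->0, L->6 (L advanced); E->plug->E->R->B->L->A->refl->D->L'->A->R'->H->plug->H
Char 4 ('H'): step: R->1, L=6; H->plug->H->R->F->L->H->refl->G->L'->H->R'->G->plug->G
Char 5 ('F'): step: R->2, L=6; F->plug->F->R->G->L->C->refl->F->L'->D->R'->E->plug->E
Char 6 ('A'): step: R->3, L=6; A->plug->A->R->A->L->D->refl->A->L'->B->R'->H->plug->H
Char 7 ('G'): step: R->4, L=6; G->plug->G->R->A->L->D->refl->A->L'->B->R'->C->plug->C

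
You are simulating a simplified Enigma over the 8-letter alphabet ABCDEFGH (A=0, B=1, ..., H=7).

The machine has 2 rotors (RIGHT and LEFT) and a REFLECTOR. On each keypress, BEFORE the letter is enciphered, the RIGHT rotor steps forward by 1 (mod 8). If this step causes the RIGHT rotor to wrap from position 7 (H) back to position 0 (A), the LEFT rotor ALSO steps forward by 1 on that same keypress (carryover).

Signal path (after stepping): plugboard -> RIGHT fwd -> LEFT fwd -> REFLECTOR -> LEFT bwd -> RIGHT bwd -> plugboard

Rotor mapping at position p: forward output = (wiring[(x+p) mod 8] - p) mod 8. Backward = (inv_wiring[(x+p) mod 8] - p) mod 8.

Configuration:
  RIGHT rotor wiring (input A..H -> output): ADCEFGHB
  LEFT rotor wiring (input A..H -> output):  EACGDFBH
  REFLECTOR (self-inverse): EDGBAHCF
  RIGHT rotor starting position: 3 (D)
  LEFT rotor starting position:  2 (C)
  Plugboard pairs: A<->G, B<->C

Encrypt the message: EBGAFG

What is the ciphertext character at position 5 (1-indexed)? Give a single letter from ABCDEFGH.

Char 1 ('E'): step: R->4, L=2; E->plug->E->R->E->L->H->refl->F->L'->F->R'->D->plug->D
Char 2 ('B'): step: R->5, L=2; B->plug->C->R->E->L->H->refl->F->L'->F->R'->F->plug->F
Char 3 ('G'): step: R->6, L=2; G->plug->A->R->B->L->E->refl->A->L'->A->R'->H->plug->H
Char 4 ('A'): step: R->7, L=2; A->plug->G->R->H->L->G->refl->C->L'->G->R'->F->plug->F
Char 5 ('F'): step: R->0, L->3 (L advanced); F->plug->F->R->G->L->F->refl->H->L'->H->R'->G->plug->A

A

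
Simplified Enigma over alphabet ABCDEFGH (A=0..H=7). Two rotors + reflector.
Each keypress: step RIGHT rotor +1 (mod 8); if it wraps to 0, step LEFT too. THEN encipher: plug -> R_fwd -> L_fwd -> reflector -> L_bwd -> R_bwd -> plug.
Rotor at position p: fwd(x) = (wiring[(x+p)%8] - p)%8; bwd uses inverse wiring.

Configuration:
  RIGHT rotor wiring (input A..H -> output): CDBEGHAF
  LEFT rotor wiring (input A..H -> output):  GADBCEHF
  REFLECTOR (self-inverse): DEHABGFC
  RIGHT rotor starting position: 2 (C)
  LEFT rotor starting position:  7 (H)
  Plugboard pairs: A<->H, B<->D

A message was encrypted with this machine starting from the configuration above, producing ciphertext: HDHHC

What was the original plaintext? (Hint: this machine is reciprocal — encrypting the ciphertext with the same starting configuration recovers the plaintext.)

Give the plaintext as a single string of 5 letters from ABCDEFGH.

Answer: CHDEA

Derivation:
Char 1 ('H'): step: R->3, L=7; H->plug->A->R->B->L->H->refl->C->L'->E->R'->C->plug->C
Char 2 ('D'): step: R->4, L=7; D->plug->B->R->D->L->E->refl->B->L'->C->R'->A->plug->H
Char 3 ('H'): step: R->5, L=7; H->plug->A->R->C->L->B->refl->E->L'->D->R'->B->plug->D
Char 4 ('H'): step: R->6, L=7; H->plug->A->R->C->L->B->refl->E->L'->D->R'->E->plug->E
Char 5 ('C'): step: R->7, L=7; C->plug->C->R->E->L->C->refl->H->L'->B->R'->H->plug->A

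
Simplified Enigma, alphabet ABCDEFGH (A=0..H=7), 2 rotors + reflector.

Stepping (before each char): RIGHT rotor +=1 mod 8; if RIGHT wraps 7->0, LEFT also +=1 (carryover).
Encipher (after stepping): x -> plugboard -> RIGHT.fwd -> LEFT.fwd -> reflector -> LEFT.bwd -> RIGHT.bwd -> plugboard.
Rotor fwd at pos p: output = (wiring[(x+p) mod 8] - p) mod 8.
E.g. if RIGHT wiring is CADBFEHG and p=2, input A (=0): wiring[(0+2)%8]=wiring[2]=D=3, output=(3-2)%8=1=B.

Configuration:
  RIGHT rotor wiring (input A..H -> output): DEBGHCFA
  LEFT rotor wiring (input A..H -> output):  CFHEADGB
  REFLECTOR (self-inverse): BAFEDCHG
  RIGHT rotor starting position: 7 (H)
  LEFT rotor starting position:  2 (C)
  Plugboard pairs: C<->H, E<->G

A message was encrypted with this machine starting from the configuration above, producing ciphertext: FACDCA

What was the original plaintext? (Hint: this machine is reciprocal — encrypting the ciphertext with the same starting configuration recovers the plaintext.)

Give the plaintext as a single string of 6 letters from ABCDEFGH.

Char 1 ('F'): step: R->0, L->3 (L advanced); F->plug->F->R->C->L->A->refl->B->L'->A->R'->H->plug->C
Char 2 ('A'): step: R->1, L=3; A->plug->A->R->D->L->D->refl->E->L'->H->R'->G->plug->E
Char 3 ('C'): step: R->2, L=3; C->plug->H->R->C->L->A->refl->B->L'->A->R'->D->plug->D
Char 4 ('D'): step: R->3, L=3; D->plug->D->R->C->L->A->refl->B->L'->A->R'->F->plug->F
Char 5 ('C'): step: R->4, L=3; C->plug->H->R->C->L->A->refl->B->L'->A->R'->F->plug->F
Char 6 ('A'): step: R->5, L=3; A->plug->A->R->F->L->H->refl->G->L'->E->R'->F->plug->F

Answer: CEDFFF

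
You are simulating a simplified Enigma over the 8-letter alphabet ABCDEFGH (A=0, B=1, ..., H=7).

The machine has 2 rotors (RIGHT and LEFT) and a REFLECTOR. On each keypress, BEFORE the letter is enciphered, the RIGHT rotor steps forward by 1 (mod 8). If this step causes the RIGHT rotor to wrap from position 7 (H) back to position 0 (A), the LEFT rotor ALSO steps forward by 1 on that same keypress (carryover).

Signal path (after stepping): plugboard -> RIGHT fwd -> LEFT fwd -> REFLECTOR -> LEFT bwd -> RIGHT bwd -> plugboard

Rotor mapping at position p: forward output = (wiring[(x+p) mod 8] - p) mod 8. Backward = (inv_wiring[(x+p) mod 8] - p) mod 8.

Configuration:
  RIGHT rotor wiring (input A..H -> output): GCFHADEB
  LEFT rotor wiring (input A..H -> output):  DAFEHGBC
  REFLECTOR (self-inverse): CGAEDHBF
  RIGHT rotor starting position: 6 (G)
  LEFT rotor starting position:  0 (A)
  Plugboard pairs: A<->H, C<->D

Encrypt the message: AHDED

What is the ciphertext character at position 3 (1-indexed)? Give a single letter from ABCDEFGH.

Char 1 ('A'): step: R->7, L=0; A->plug->H->R->F->L->G->refl->B->L'->G->R'->D->plug->C
Char 2 ('H'): step: R->0, L->1 (L advanced); H->plug->A->R->G->L->B->refl->G->L'->D->R'->F->plug->F
Char 3 ('D'): step: R->1, L=1; D->plug->C->R->G->L->B->refl->G->L'->D->R'->F->plug->F

F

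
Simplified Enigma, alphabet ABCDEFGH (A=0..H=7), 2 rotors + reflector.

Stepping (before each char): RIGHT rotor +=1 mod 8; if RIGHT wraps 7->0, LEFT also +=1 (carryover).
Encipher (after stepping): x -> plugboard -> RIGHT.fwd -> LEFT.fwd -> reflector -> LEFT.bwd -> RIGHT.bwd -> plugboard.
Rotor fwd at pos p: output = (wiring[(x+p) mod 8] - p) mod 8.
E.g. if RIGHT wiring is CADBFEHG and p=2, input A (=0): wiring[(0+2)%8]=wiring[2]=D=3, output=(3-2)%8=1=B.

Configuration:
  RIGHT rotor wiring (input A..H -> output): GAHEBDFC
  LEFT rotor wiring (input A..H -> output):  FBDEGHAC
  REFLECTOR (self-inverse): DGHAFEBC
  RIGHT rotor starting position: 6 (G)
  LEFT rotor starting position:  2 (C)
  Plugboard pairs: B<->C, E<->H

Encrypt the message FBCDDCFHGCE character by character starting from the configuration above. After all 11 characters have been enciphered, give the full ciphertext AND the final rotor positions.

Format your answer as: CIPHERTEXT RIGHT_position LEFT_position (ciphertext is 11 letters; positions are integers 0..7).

Char 1 ('F'): step: R->7, L=2; F->plug->F->R->C->L->E->refl->F->L'->D->R'->A->plug->A
Char 2 ('B'): step: R->0, L->3 (L advanced); B->plug->C->R->H->L->A->refl->D->L'->B->R'->E->plug->H
Char 3 ('C'): step: R->1, L=3; C->plug->B->R->G->L->G->refl->B->L'->A->R'->D->plug->D
Char 4 ('D'): step: R->2, L=3; D->plug->D->R->B->L->D->refl->A->L'->H->R'->C->plug->B
Char 5 ('D'): step: R->3, L=3; D->plug->D->R->C->L->E->refl->F->L'->D->R'->F->plug->F
Char 6 ('C'): step: R->4, L=3; C->plug->B->R->H->L->A->refl->D->L'->B->R'->C->plug->B
Char 7 ('F'): step: R->5, L=3; F->plug->F->R->C->L->E->refl->F->L'->D->R'->E->plug->H
Char 8 ('H'): step: R->6, L=3; H->plug->E->R->B->L->D->refl->A->L'->H->R'->A->plug->A
Char 9 ('G'): step: R->7, L=3; G->plug->G->R->E->L->H->refl->C->L'->F->R'->E->plug->H
Char 10 ('C'): step: R->0, L->4 (L advanced); C->plug->B->R->A->L->C->refl->H->L'->G->R'->A->plug->A
Char 11 ('E'): step: R->1, L=4; E->plug->H->R->F->L->F->refl->E->L'->C->R'->E->plug->H
Final: ciphertext=AHDBFBHAHAH, RIGHT=1, LEFT=4

Answer: AHDBFBHAHAH 1 4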